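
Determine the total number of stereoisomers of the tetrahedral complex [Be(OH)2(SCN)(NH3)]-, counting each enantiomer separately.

1

Only one geometric arrangement is possible.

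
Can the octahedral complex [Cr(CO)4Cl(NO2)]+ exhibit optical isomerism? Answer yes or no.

An octahedron has six vertices in three trans pairs; every non-trans pair is cis.
The distinct arrangements are (2 in all): Cl and NO2 mutually trans; Cl and NO2 mutually cis.
Each arrangement has an internal mirror plane or centre of symmetry, so none is chiral.

no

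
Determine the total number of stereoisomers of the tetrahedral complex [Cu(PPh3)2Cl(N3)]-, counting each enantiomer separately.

1

All four vertices of a tetrahedron are equivalent and mutually adjacent, so cis/trans isomerism cannot arise.
Only one geometric arrangement is possible.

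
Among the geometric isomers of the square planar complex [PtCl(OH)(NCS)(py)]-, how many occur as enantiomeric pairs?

0

In a square planar complex each vertex has one trans partner and two cis neighbours.
There are 3 geometric isomers: (Cl/OH trans, NCS/py trans); (Cl/py trans, NCS/OH trans); (Cl/NCS trans, OH/py trans).
Each arrangement has an internal mirror plane or centre of symmetry, so none is chiral.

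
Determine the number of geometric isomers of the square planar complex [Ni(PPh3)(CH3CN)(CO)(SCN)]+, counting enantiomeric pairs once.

Working through the distinct placements yields 3 geometric isomers: (CH3CN/PPh3 trans, CO/SCN trans); (CH3CN/SCN trans, CO/PPh3 trans); (CH3CN/CO trans, PPh3/SCN trans).

3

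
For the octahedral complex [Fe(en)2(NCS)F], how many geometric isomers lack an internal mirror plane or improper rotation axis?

An octahedron has six vertices in three trans pairs; every non-trans pair is cis.
Each en is bidentate and must span two cis positions.
Systematic placement gives 2 geometric isomers: NCS and F mutually trans; NCS and F mutually cis (chiral).
One of these lacks any improper symmetry element and so occurs as an enantiomeric pair, giving 2 + 1 = 3 stereoisomers in total.

1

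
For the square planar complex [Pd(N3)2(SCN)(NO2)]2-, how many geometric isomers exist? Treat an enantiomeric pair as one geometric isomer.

2

A square has two trans pairs of vertices; adjacent vertices are cis.
Working through the distinct placements yields 2 geometric isomers: N3 cis; N3 trans.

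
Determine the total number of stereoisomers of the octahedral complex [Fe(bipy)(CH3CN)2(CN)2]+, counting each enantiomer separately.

4

In an octahedral complex each vertex has one trans partner and four cis neighbours.
Each bipy is bidentate and must span two cis positions.
The distinct arrangements are (3 in all): CH3CN trans, CN cis; CH3CN cis, CN cis (chiral); CH3CN cis, CN trans.
One of these lacks any improper symmetry element and so occurs as an enantiomeric pair, giving 3 + 1 = 4 stereoisomers in total.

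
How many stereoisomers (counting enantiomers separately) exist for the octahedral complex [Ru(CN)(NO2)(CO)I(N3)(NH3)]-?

An octahedron has six vertices in three trans pairs; every non-trans pair is cis.
Exhaustive case analysis gives 15 geometric isomers.
Of these, 15 lack any improper symmetry element and so occur as enantiomeric pairs, giving 15 + 15 = 30 stereoisomers in total.

30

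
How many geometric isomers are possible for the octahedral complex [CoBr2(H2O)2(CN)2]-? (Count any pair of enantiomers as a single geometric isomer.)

5

The distinct arrangements are (5 in all): Br trans, H2O trans, CN trans; Br trans, H2O cis, CN cis; Br cis, H2O trans, CN cis; Br cis, H2O cis, CN cis (chiral); Br cis, H2O cis, CN trans.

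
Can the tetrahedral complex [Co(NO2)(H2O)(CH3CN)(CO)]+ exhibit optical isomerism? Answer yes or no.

yes

All four vertices of a tetrahedron are equivalent and mutually adjacent, so cis/trans isomerism cannot arise.
Only one geometric arrangement is possible; it has no improper symmetry element, so it exists as a pair of enantiomers (2 stereoisomers).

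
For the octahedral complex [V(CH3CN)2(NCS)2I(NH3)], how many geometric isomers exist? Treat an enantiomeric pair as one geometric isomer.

6

An octahedron has six vertices in three trans pairs; every non-trans pair is cis.
There are 6 geometric isomers: CH3CN trans, NCS cis; CH3CN trans, NCS trans; CH3CN cis, NCS cis (3 arrangements, 2 chiral); CH3CN cis, NCS trans.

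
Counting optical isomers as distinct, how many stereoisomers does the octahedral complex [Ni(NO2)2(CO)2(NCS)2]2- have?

6

In an octahedral complex each vertex has one trans partner and four cis neighbours.
The distinct arrangements are (5 in all): NO2 trans, CO trans, NCS trans; NO2 cis, CO trans, NCS cis; NO2 trans, CO cis, NCS cis; NO2 cis, CO cis, NCS cis (chiral); NO2 cis, CO cis, NCS trans.
One of these lacks any improper symmetry element and so occurs as an enantiomeric pair, giving 5 + 1 = 6 stereoisomers in total.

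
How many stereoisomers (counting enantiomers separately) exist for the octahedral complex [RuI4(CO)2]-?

The distinct arrangements are (2 in all): CO trans; CO cis.
Each arrangement has an internal mirror plane or centre of symmetry, so none is chiral.

2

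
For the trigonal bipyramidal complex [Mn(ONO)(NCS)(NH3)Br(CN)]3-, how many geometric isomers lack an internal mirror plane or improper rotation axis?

10

A trigonal bipyramid has two axial and three equatorial sites, which are chemically inequivalent.
Exhaustive case analysis gives 10 geometric isomers.
Of these, 10 lack any improper symmetry element and so occur as enantiomeric pairs, giving 10 + 10 = 20 stereoisomers in total.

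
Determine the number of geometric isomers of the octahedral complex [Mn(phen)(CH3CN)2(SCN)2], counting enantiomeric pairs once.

Each phen is bidentate and must span two cis positions.
There are 3 geometric isomers: CH3CN trans, SCN cis; CH3CN cis, SCN cis (chiral); CH3CN cis, SCN trans.

3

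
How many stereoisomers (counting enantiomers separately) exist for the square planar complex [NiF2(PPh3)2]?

2

A square has two trans pairs of vertices; adjacent vertices are cis.
Systematic placement gives 2 geometric isomers: F cis; F trans.
Each arrangement has an internal mirror plane or centre of symmetry, so none is chiral.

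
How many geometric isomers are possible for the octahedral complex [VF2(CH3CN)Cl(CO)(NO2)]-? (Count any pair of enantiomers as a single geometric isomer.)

Exhaustive case analysis gives 9 geometric isomers.

9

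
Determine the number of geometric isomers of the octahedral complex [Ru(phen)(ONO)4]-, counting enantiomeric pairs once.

Each phen is bidentate and must span two cis positions.
Only one geometric arrangement is possible.

1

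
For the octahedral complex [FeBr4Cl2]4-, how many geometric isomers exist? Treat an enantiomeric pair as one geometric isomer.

2

In an octahedral complex each vertex has one trans partner and four cis neighbours.
The distinct arrangements are (2 in all): Cl trans; Cl cis.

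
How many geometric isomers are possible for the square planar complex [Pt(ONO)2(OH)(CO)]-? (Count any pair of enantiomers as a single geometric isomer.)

2

A square has two trans pairs of vertices; adjacent vertices are cis.
There are 2 geometric isomers: ONO cis; ONO trans.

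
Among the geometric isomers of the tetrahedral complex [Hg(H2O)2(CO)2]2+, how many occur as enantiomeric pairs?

All four vertices of a tetrahedron are equivalent and mutually adjacent, so cis/trans isomerism cannot arise.
Only one geometric arrangement is possible.

0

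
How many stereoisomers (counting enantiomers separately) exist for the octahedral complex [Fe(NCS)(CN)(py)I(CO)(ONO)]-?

30

The six octahedral sites form three mutually perpendicular trans pairs.
Placing the ligands in turn and identifying arrangements related by rotation or reflection leaves 15 distinct geometric isomers.
Of these, 15 lack any improper symmetry element and so occur as enantiomeric pairs, giving 15 + 15 = 30 stereoisomers in total.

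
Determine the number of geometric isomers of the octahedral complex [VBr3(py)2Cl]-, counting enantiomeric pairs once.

In an octahedral complex each vertex has one trans partner and four cis neighbours.
The distinct arrangements are (3 in all): Br mer, py trans; Br mer, py cis; Br fac, py cis.

3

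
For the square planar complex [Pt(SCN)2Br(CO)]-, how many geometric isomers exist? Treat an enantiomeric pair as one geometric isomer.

There are 2 geometric isomers: SCN cis; SCN trans.

2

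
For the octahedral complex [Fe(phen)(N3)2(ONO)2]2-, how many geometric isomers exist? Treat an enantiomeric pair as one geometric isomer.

3

An octahedron has six vertices in three trans pairs; every non-trans pair is cis.
Each phen is bidentate and must span two cis positions.
Working through the distinct placements yields 3 geometric isomers: N3 trans, ONO cis; N3 cis, ONO cis (chiral); N3 cis, ONO trans.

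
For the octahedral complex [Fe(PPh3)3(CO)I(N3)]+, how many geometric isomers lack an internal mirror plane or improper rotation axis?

An octahedron has six vertices in three trans pairs; every non-trans pair is cis.
The distinct arrangements are (4 in all): PPh3 mer (3 arrangements); PPh3 fac (chiral).
One of these lacks any improper symmetry element and so occurs as an enantiomeric pair, giving 4 + 1 = 5 stereoisomers in total.

1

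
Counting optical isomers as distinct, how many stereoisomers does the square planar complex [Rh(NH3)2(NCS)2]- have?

2

A square has two trans pairs of vertices; adjacent vertices are cis.
The distinct arrangements are (2 in all): NH3 cis; NH3 trans.
Each arrangement has an internal mirror plane or centre of symmetry, so none is chiral.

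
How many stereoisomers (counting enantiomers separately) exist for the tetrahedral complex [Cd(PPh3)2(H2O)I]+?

Only one geometric arrangement is possible.

1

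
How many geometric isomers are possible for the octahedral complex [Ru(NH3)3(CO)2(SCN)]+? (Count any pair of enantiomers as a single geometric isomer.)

3

An octahedron has six vertices in three trans pairs; every non-trans pair is cis.
Working through the distinct placements yields 3 geometric isomers: NH3 mer, CO trans; NH3 fac, CO cis; NH3 mer, CO cis.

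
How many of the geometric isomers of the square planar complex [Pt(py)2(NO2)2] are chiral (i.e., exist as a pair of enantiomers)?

A square has two trans pairs of vertices; adjacent vertices are cis.
There are 2 geometric isomers: py cis; py trans.
Each arrangement has an internal mirror plane or centre of symmetry, so none is chiral.

0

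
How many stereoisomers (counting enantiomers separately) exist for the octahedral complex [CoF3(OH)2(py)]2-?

Systematic placement gives 3 geometric isomers: F mer, OH cis; F mer, OH trans; F fac, OH cis.
Each arrangement has an internal mirror plane or centre of symmetry, so none is chiral.

3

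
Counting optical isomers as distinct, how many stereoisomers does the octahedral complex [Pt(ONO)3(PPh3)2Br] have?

3

The six octahedral sites form three mutually perpendicular trans pairs.
Systematic placement gives 3 geometric isomers: ONO mer, PPh3 trans; ONO fac, PPh3 cis; ONO mer, PPh3 cis.
Each arrangement has an internal mirror plane or centre of symmetry, so none is chiral.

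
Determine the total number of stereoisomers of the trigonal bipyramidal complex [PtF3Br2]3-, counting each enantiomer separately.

In a trigonal bipyramid the two axial positions differ from the three equatorial ones.
Working through the distinct placements yields 3 geometric isomers: Br both axial; Br one axial, one equatorial; Br both equatorial.
Each arrangement has an internal mirror plane or centre of symmetry, so none is chiral.

3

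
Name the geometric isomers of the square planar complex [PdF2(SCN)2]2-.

In a square planar complex each vertex has one trans partner and two cis neighbours.
Systematic placement gives 2 geometric isomers: F cis; F trans.

cis and trans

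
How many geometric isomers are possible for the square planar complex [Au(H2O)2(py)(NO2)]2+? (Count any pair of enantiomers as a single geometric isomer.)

2

There are 2 geometric isomers: H2O cis; H2O trans.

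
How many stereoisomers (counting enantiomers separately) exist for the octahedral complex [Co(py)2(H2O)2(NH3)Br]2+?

8

Systematic placement gives 6 geometric isomers: py trans, H2O cis; py cis, H2O cis (3 arrangements, 2 chiral); py trans, H2O trans; py cis, H2O trans.
Of these, 2 lack any improper symmetry element and so occur as enantiomeric pairs, giving 6 + 2 = 8 stereoisomers in total.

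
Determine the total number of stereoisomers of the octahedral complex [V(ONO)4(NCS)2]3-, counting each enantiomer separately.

In an octahedral complex each vertex has one trans partner and four cis neighbours.
Systematic placement gives 2 geometric isomers: NCS trans; NCS cis.
Each arrangement has an internal mirror plane or centre of symmetry, so none is chiral.

2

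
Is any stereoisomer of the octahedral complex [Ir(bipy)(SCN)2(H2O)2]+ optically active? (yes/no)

The six octahedral sites form three mutually perpendicular trans pairs.
Each bipy is bidentate and must span two cis positions.
Working through the distinct placements yields 3 geometric isomers: SCN cis, H2O trans; SCN cis, H2O cis (chiral); SCN trans, H2O cis.
One of these lacks any improper symmetry element and so occurs as an enantiomeric pair, giving 3 + 1 = 4 stereoisomers in total.

yes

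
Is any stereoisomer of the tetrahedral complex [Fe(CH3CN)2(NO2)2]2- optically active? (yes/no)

Only one geometric arrangement is possible.

no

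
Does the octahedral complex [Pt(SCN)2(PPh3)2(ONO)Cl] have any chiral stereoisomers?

In an octahedral complex each vertex has one trans partner and four cis neighbours.
There are 6 geometric isomers: SCN trans, PPh3 trans; SCN cis, PPh3 cis (3 arrangements, 2 chiral); SCN trans, PPh3 cis; SCN cis, PPh3 trans.
Of these, 2 lack any improper symmetry element and so occur as enantiomeric pairs, giving 6 + 2 = 8 stereoisomers in total.

yes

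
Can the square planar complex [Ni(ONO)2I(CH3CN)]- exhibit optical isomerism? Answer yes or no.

no

A square has two trans pairs of vertices; adjacent vertices are cis.
The distinct arrangements are (2 in all): ONO cis; ONO trans.
Each arrangement has an internal mirror plane or centre of symmetry, so none is chiral.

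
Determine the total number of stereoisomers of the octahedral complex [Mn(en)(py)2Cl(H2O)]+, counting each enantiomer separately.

The six octahedral sites form three mutually perpendicular trans pairs.
Each en is bidentate and must span two cis positions.
The distinct arrangements are (4 in all): py cis (3 arrangements, 2 chiral); py trans.
Of these, 2 lack any improper symmetry element and so occur as enantiomeric pairs, giving 4 + 2 = 6 stereoisomers in total.

6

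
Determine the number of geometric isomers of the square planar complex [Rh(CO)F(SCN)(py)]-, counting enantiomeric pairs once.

3

A square has two trans pairs of vertices; adjacent vertices are cis.
The distinct arrangements are (3 in all): (CO/SCN trans, F/py trans); (CO/py trans, F/SCN trans); (CO/F trans, SCN/py trans).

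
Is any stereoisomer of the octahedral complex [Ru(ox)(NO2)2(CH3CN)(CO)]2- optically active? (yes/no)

Each ox is bidentate and must span two cis positions.
The distinct arrangements are (4 in all): NO2 cis (3 arrangements, 2 chiral); NO2 trans.
Of these, 2 lack any improper symmetry element and so occur as enantiomeric pairs, giving 4 + 2 = 6 stereoisomers in total.

yes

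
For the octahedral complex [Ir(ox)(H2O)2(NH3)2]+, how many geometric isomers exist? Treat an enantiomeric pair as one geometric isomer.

An octahedron has six vertices in three trans pairs; every non-trans pair is cis.
Each ox is bidentate and must span two cis positions.
There are 3 geometric isomers: H2O trans, NH3 cis; H2O cis, NH3 cis (chiral); H2O cis, NH3 trans.

3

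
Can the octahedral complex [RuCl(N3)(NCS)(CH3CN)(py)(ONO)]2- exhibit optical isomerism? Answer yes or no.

The six octahedral sites form three mutually perpendicular trans pairs.
Placing the ligands in turn and identifying arrangements related by rotation or reflection leaves 15 distinct geometric isomers.
Of these, 15 lack any improper symmetry element and so occur as enantiomeric pairs, giving 15 + 15 = 30 stereoisomers in total.

yes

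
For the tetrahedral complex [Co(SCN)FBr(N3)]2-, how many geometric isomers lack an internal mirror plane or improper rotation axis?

1

All four vertices of a tetrahedron are equivalent and mutually adjacent, so cis/trans isomerism cannot arise.
Only one geometric arrangement is possible; it has no improper symmetry element, so it exists as a pair of enantiomers (2 stereoisomers).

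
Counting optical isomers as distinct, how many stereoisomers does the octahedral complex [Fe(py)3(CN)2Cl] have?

In an octahedral complex each vertex has one trans partner and four cis neighbours.
The distinct arrangements are (3 in all): py mer, CN trans; py mer, CN cis; py fac, CN cis.
Each arrangement has an internal mirror plane or centre of symmetry, so none is chiral.

3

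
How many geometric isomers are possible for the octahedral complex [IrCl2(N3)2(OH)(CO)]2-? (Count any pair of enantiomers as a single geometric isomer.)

6

An octahedron has six vertices in three trans pairs; every non-trans pair is cis.
There are 6 geometric isomers: Cl cis, N3 cis (3 arrangements, 2 chiral); Cl cis, N3 trans; Cl trans, N3 cis; Cl trans, N3 trans.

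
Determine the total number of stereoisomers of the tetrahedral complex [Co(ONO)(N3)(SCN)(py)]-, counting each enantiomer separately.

Only one geometric arrangement is possible; it has no improper symmetry element, so it exists as a pair of enantiomers (2 stereoisomers).

2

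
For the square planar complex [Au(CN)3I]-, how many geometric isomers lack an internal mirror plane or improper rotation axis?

0

A square has two trans pairs of vertices; adjacent vertices are cis.
Only one geometric arrangement is possible.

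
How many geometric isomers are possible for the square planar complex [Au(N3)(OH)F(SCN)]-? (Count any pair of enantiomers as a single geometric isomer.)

3

In a square planar complex each vertex has one trans partner and two cis neighbours.
There are 3 geometric isomers: (F/OH trans, N3/SCN trans); (F/SCN trans, N3/OH trans); (F/N3 trans, OH/SCN trans).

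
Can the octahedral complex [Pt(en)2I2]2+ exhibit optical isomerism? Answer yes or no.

An octahedron has six vertices in three trans pairs; every non-trans pair is cis.
Each en is bidentate and must span two cis positions.
Systematic placement gives 2 geometric isomers: I trans; I cis (chiral).
One of these lacks any improper symmetry element and so occurs as an enantiomeric pair, giving 2 + 1 = 3 stereoisomers in total.

yes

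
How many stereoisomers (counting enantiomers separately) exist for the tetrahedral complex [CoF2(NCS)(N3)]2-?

1

In a tetrahedral complex all four positions are equivalent and every pair of ligands is adjacent — there is no cis/trans distinction.
Only one geometric arrangement is possible.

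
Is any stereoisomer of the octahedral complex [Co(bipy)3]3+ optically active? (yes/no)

Each bipy is bidentate and must span two cis positions.
Only one geometric arrangement is possible; it has no improper symmetry element, so it exists as a pair of enantiomers (2 stereoisomers).

yes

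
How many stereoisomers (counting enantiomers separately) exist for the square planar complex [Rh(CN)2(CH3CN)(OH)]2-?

2

In a square planar complex each vertex has one trans partner and two cis neighbours.
There are 2 geometric isomers: CN cis; CN trans.
Each arrangement has an internal mirror plane or centre of symmetry, so none is chiral.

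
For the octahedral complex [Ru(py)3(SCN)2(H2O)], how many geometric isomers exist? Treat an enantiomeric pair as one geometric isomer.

3

Systematic placement gives 3 geometric isomers: py mer, SCN cis; py mer, SCN trans; py fac, SCN cis.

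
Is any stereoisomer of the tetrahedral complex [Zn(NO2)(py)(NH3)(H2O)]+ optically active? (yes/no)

In a tetrahedral complex all four positions are equivalent and every pair of ligands is adjacent — there is no cis/trans distinction.
Only one geometric arrangement is possible; it has no improper symmetry element, so it exists as a pair of enantiomers (2 stereoisomers).

yes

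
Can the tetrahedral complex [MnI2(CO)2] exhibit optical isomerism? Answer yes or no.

All four vertices of a tetrahedron are equivalent and mutually adjacent, so cis/trans isomerism cannot arise.
Only one geometric arrangement is possible.

no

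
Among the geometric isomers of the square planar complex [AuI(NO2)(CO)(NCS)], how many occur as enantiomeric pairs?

0

A square has two trans pairs of vertices; adjacent vertices are cis.
Working through the distinct placements yields 3 geometric isomers: (CO/NCS trans, I/NO2 trans); (CO/NO2 trans, I/NCS trans); (CO/I trans, NCS/NO2 trans).
Each arrangement has an internal mirror plane or centre of symmetry, so none is chiral.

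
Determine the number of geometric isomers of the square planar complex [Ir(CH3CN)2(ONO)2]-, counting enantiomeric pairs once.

There are 2 geometric isomers: CH3CN cis; CH3CN trans.

2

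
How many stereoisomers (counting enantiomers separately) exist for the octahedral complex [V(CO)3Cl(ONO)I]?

5

The six octahedral sites form three mutually perpendicular trans pairs.
Working through the distinct placements yields 4 geometric isomers: CO mer (3 arrangements); CO fac (chiral).
One of these lacks any improper symmetry element and so occurs as an enantiomeric pair, giving 4 + 1 = 5 stereoisomers in total.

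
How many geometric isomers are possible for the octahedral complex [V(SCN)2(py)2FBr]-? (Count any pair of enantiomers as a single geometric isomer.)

6

An octahedron has six vertices in three trans pairs; every non-trans pair is cis.
There are 6 geometric isomers: SCN trans, py trans; SCN cis, py cis (3 arrangements, 2 chiral); SCN cis, py trans; SCN trans, py cis.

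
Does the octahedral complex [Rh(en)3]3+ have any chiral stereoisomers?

The six octahedral sites form three mutually perpendicular trans pairs.
Each en is bidentate and must span two cis positions.
Only one geometric arrangement is possible; it has no improper symmetry element, so it exists as a pair of enantiomers (2 stereoisomers).

yes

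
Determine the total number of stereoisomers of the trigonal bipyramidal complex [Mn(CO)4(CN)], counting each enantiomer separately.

2

A trigonal bipyramid has two axial and three equatorial sites, which are chemically inequivalent.
The distinct arrangements are (2 in all): CN axial; CN equatorial.
Each arrangement has an internal mirror plane or centre of symmetry, so none is chiral.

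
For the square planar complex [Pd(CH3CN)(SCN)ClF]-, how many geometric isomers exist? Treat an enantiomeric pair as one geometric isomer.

3

In a square planar complex each vertex has one trans partner and two cis neighbours.
The distinct arrangements are (3 in all): (CH3CN/F trans, Cl/SCN trans); (CH3CN/SCN trans, Cl/F trans); (CH3CN/Cl trans, F/SCN trans).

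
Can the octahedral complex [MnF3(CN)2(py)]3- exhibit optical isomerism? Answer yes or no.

Working through the distinct placements yields 3 geometric isomers: F mer, CN trans; F fac, CN cis; F mer, CN cis.
Each arrangement has an internal mirror plane or centre of symmetry, so none is chiral.

no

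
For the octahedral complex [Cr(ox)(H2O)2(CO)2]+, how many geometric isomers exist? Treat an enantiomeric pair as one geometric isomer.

In an octahedral complex each vertex has one trans partner and four cis neighbours.
Each ox is bidentate and must span two cis positions.
There are 3 geometric isomers: H2O cis, CO trans; H2O cis, CO cis (chiral); H2O trans, CO cis.

3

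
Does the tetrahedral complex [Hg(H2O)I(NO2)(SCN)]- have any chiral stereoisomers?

All four vertices of a tetrahedron are equivalent and mutually adjacent, so cis/trans isomerism cannot arise.
Only one geometric arrangement is possible; it has no improper symmetry element, so it exists as a pair of enantiomers (2 stereoisomers).

yes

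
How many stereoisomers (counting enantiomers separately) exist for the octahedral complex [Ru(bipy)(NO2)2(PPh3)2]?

4

In an octahedral complex each vertex has one trans partner and four cis neighbours.
Each bipy is bidentate and must span two cis positions.
There are 3 geometric isomers: NO2 trans, PPh3 cis; NO2 cis, PPh3 cis (chiral); NO2 cis, PPh3 trans.
One of these lacks any improper symmetry element and so occurs as an enantiomeric pair, giving 3 + 1 = 4 stereoisomers in total.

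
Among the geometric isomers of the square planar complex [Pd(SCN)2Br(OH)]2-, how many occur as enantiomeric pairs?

A square has two trans pairs of vertices; adjacent vertices are cis.
There are 2 geometric isomers: SCN cis; SCN trans.
Each arrangement has an internal mirror plane or centre of symmetry, so none is chiral.

0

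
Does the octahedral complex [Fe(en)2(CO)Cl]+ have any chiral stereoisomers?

yes

An octahedron has six vertices in three trans pairs; every non-trans pair is cis.
Each en is bidentate and must span two cis positions.
There are 2 geometric isomers: CO and Cl mutually trans; CO and Cl mutually cis (chiral).
One of these lacks any improper symmetry element and so occurs as an enantiomeric pair, giving 2 + 1 = 3 stereoisomers in total.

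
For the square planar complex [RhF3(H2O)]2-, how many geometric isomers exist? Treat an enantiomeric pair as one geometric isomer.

1

A square has two trans pairs of vertices; adjacent vertices are cis.
Only one geometric arrangement is possible.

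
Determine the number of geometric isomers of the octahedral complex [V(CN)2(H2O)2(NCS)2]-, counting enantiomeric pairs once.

An octahedron has six vertices in three trans pairs; every non-trans pair is cis.
Systematic placement gives 5 geometric isomers: CN trans, H2O trans, NCS trans; CN trans, H2O cis, NCS cis; CN cis, H2O cis, NCS trans; CN cis, H2O cis, NCS cis (chiral); CN cis, H2O trans, NCS cis.

5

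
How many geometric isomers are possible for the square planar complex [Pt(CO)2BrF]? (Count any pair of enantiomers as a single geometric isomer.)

In a square planar complex each vertex has one trans partner and two cis neighbours.
Working through the distinct placements yields 2 geometric isomers: CO cis; CO trans.

2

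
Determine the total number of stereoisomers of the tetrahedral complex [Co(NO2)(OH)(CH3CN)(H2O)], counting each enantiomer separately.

2

Only one geometric arrangement is possible; it has no improper symmetry element, so it exists as a pair of enantiomers (2 stereoisomers).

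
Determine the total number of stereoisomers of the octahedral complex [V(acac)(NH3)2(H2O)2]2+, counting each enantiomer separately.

4

In an octahedral complex each vertex has one trans partner and four cis neighbours.
Each acac is bidentate and must span two cis positions.
Working through the distinct placements yields 3 geometric isomers: NH3 cis, H2O trans; NH3 cis, H2O cis (chiral); NH3 trans, H2O cis.
One of these lacks any improper symmetry element and so occurs as an enantiomeric pair, giving 3 + 1 = 4 stereoisomers in total.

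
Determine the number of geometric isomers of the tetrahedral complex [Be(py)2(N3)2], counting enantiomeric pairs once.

1

All four vertices of a tetrahedron are equivalent and mutually adjacent, so cis/trans isomerism cannot arise.
Only one geometric arrangement is possible.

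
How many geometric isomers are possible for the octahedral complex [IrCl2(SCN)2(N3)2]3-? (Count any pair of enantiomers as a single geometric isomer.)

There are 5 geometric isomers: Cl trans, SCN trans, N3 trans; Cl trans, SCN cis, N3 cis; Cl cis, SCN trans, N3 cis; Cl cis, SCN cis, N3 cis (chiral); Cl cis, SCN cis, N3 trans.

5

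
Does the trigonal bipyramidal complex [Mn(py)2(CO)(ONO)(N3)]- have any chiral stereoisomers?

yes

In a trigonal bipyramid the two axial positions differ from the three equatorial ones.
Systematic enumeration (placing each ligand type in turn and discarding arrangements equivalent by rotation or reflection) gives 7 geometric isomers.
Of these, 3 lack any improper symmetry element and so occur as enantiomeric pairs, giving 7 + 3 = 10 stereoisomers in total.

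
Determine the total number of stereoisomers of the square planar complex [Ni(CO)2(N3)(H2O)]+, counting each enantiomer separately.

2

Systematic placement gives 2 geometric isomers: CO cis; CO trans.
Each arrangement has an internal mirror plane or centre of symmetry, so none is chiral.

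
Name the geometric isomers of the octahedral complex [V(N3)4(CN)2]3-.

cis and trans

In an octahedral complex each vertex has one trans partner and four cis neighbours.
Working through the distinct placements yields 2 geometric isomers: CN trans; CN cis.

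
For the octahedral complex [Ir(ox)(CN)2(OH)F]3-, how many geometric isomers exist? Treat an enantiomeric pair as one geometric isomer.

Each ox is bidentate and must span two cis positions.
The distinct arrangements are (4 in all): CN trans; CN cis (3 arrangements, 2 chiral).

4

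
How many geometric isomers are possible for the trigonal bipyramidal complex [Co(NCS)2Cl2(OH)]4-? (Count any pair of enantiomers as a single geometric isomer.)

5

In a trigonal bipyramid the two axial positions differ from the three equatorial ones.
Systematic enumeration (placing each ligand type in turn and discarding arrangements equivalent by rotation or reflection) gives 5 geometric isomers.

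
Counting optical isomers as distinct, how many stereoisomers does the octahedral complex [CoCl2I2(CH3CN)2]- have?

An octahedron has six vertices in three trans pairs; every non-trans pair is cis.
Working through the distinct placements yields 5 geometric isomers: Cl trans, I trans, CH3CN trans; Cl cis, I cis, CH3CN trans; Cl cis, I trans, CH3CN cis; Cl cis, I cis, CH3CN cis (chiral); Cl trans, I cis, CH3CN cis.
One of these lacks any improper symmetry element and so occurs as an enantiomeric pair, giving 5 + 1 = 6 stereoisomers in total.

6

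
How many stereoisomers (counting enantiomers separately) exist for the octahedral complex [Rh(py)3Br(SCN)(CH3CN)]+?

In an octahedral complex each vertex has one trans partner and four cis neighbours.
There are 4 geometric isomers: py mer (3 arrangements); py fac (chiral).
One of these lacks any improper symmetry element and so occurs as an enantiomeric pair, giving 4 + 1 = 5 stereoisomers in total.

5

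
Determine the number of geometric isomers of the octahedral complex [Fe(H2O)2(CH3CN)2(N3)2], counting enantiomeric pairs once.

5

An octahedron has six vertices in three trans pairs; every non-trans pair is cis.
Working through the distinct placements yields 5 geometric isomers: H2O trans, CH3CN trans, N3 trans; H2O cis, CH3CN trans, N3 cis; H2O cis, CH3CN cis, N3 trans; H2O cis, CH3CN cis, N3 cis (chiral); H2O trans, CH3CN cis, N3 cis.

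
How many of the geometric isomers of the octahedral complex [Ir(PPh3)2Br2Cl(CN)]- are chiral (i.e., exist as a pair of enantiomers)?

The six octahedral sites form three mutually perpendicular trans pairs.
Working through the distinct placements yields 6 geometric isomers: PPh3 trans, Br trans; PPh3 cis, Br trans; PPh3 trans, Br cis; PPh3 cis, Br cis (3 arrangements, 2 chiral).
Of these, 2 lack any improper symmetry element and so occur as enantiomeric pairs, giving 6 + 2 = 8 stereoisomers in total.

2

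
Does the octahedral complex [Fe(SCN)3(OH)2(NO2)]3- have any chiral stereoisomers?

no

In an octahedral complex each vertex has one trans partner and four cis neighbours.
The distinct arrangements are (3 in all): SCN mer, OH cis; SCN mer, OH trans; SCN fac, OH cis.
Each arrangement has an internal mirror plane or centre of symmetry, so none is chiral.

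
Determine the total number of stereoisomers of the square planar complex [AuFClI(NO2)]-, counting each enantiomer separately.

3

A square has two trans pairs of vertices; adjacent vertices are cis.
The distinct arrangements are (3 in all): (Cl/I trans, F/NO2 trans); (Cl/NO2 trans, F/I trans); (Cl/F trans, I/NO2 trans).
Each arrangement has an internal mirror plane or centre of symmetry, so none is chiral.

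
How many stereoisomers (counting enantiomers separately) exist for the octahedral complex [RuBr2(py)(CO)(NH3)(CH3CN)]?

The six octahedral sites form three mutually perpendicular trans pairs.
Placing the ligands in turn and identifying arrangements related by rotation or reflection leaves 9 distinct geometric isomers.
Of these, 6 lack any improper symmetry element and so occur as enantiomeric pairs, giving 9 + 6 = 15 stereoisomers in total.

15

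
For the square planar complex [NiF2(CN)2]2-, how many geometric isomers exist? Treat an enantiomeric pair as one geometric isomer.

In a square planar complex each vertex has one trans partner and two cis neighbours.
Working through the distinct placements yields 2 geometric isomers: F cis; F trans.

2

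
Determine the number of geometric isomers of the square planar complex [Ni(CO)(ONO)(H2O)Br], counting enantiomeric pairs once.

In a square planar complex each vertex has one trans partner and two cis neighbours.
Working through the distinct placements yields 3 geometric isomers: (Br/H2O trans, CO/ONO trans); (Br/ONO trans, CO/H2O trans); (Br/CO trans, H2O/ONO trans).

3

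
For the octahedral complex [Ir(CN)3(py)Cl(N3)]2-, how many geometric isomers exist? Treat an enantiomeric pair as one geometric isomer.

Systematic placement gives 4 geometric isomers: CN mer (3 arrangements); CN fac (chiral).

4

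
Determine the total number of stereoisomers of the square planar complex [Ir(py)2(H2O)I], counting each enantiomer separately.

2

A square has two trans pairs of vertices; adjacent vertices are cis.
There are 2 geometric isomers: py cis; py trans.
Each arrangement has an internal mirror plane or centre of symmetry, so none is chiral.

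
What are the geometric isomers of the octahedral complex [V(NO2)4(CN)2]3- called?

cis and trans

In an octahedral complex each vertex has one trans partner and four cis neighbours.
There are 2 geometric isomers: CN trans; CN cis.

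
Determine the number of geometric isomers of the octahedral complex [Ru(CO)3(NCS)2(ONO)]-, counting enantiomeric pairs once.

The distinct arrangements are (3 in all): CO mer, NCS cis; CO mer, NCS trans; CO fac, NCS cis.

3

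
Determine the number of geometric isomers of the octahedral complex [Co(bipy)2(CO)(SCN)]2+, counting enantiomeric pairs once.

An octahedron has six vertices in three trans pairs; every non-trans pair is cis.
Each bipy is bidentate and must span two cis positions.
Systematic placement gives 2 geometric isomers: CO and SCN mutually trans; CO and SCN mutually cis (chiral).

2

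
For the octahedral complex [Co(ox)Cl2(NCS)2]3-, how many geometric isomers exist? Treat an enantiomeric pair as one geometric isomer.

3

An octahedron has six vertices in three trans pairs; every non-trans pair is cis.
Each ox is bidentate and must span two cis positions.
The distinct arrangements are (3 in all): Cl trans, NCS cis; Cl cis, NCS cis (chiral); Cl cis, NCS trans.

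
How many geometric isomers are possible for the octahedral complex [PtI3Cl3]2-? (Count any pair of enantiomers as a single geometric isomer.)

An octahedron has six vertices in three trans pairs; every non-trans pair is cis.
There are 2 geometric isomers: I mer; I fac.

2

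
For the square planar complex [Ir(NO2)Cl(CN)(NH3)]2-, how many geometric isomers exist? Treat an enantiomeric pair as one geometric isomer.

In a square planar complex each vertex has one trans partner and two cis neighbours.
The distinct arrangements are (3 in all): (CN/NH3 trans, Cl/NO2 trans); (CN/NO2 trans, Cl/NH3 trans); (CN/Cl trans, NH3/NO2 trans).

3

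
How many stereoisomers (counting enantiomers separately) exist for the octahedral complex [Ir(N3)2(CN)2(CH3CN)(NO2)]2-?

The six octahedral sites form three mutually perpendicular trans pairs.
Systematic placement gives 6 geometric isomers: N3 cis, CN cis (3 arrangements, 2 chiral); N3 trans, CN cis; N3 cis, CN trans; N3 trans, CN trans.
Of these, 2 lack any improper symmetry element and so occur as enantiomeric pairs, giving 6 + 2 = 8 stereoisomers in total.

8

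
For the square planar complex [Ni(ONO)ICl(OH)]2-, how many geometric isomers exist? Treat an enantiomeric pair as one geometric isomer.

In a square planar complex each vertex has one trans partner and two cis neighbours.
There are 3 geometric isomers: (Cl/OH trans, I/ONO trans); (Cl/ONO trans, I/OH trans); (Cl/I trans, OH/ONO trans).

3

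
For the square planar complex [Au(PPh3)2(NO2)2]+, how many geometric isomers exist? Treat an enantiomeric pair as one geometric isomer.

In a square planar complex each vertex has one trans partner and two cis neighbours.
The distinct arrangements are (2 in all): PPh3 cis; PPh3 trans.

2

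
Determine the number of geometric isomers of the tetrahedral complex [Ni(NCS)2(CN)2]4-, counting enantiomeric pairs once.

All four vertices of a tetrahedron are equivalent and mutually adjacent, so cis/trans isomerism cannot arise.
Only one geometric arrangement is possible.

1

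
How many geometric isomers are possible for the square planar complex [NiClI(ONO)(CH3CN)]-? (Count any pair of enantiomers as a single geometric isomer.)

3

In a square planar complex each vertex has one trans partner and two cis neighbours.
Systematic placement gives 3 geometric isomers: (CH3CN/I trans, Cl/ONO trans); (CH3CN/ONO trans, Cl/I trans); (CH3CN/Cl trans, I/ONO trans).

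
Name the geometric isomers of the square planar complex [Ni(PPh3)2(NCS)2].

cis and trans

A square has two trans pairs of vertices; adjacent vertices are cis.
There are 2 geometric isomers: PPh3 cis; PPh3 trans.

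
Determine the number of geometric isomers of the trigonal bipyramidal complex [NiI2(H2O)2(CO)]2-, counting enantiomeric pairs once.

A trigonal bipyramid has two axial and three equatorial sites, which are chemically inequivalent.
Placing the ligands in turn and identifying arrangements related by rotation or reflection leaves 5 distinct geometric isomers.

5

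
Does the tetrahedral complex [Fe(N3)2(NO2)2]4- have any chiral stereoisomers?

no

In a tetrahedral complex all four positions are equivalent and every pair of ligands is adjacent — there is no cis/trans distinction.
Only one geometric arrangement is possible.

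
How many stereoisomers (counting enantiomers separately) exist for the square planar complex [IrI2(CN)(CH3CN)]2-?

A square has two trans pairs of vertices; adjacent vertices are cis.
The distinct arrangements are (2 in all): I cis; I trans.
Each arrangement has an internal mirror plane or centre of symmetry, so none is chiral.

2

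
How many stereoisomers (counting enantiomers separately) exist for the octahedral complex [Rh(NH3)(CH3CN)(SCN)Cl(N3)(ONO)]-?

In an octahedral complex each vertex has one trans partner and four cis neighbours.
Placing the ligands in turn and identifying arrangements related by rotation or reflection leaves 15 distinct geometric isomers.
Of these, 15 lack any improper symmetry element and so occur as enantiomeric pairs, giving 15 + 15 = 30 stereoisomers in total.

30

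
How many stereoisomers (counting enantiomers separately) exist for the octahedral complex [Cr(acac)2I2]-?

3

In an octahedral complex each vertex has one trans partner and four cis neighbours.
Each acac is bidentate and must span two cis positions.
There are 2 geometric isomers: I trans; I cis (chiral).
One of these lacks any improper symmetry element and so occurs as an enantiomeric pair, giving 2 + 1 = 3 stereoisomers in total.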